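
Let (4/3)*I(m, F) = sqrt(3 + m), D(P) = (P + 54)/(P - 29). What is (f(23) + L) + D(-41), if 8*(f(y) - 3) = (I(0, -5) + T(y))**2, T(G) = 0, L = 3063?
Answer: 13735793/4480 ≈ 3066.0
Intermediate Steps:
D(P) = (54 + P)/(-29 + P)
I(m, F) = 3*sqrt(3 + m)/4
f(y) = 411/128 (f(y) = 3 + (3*sqrt(3 + 0)/4 + 0)**2/8 = 3 + (3*sqrt(3)/4 + 0)**2/8 = 3 + (3*sqrt(3)/4)**2/8 = 3 + (1/8)*(27/16) = 3 + 27/128 = 411/128)
(f(23) + L) + D(-41) = (411/128 + 3063) + (54 - 41)/(-29 - 41) = 392475/128 + 13/(-70) = 392475/128 - 1/70*13 = 392475/128 - 13/70 = 13735793/4480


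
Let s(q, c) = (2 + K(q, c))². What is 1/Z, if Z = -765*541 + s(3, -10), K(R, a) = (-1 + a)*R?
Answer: -1/412904 ≈ -2.4219e-6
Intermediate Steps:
K(R, a) = R*(-1 + a)
s(q, c) = (2 + q*(-1 + c))²
Z = -412904 (Z = -765*541 + (2 + 3*(-1 - 10))² = -413865 + (2 + 3*(-11))² = -413865 + (2 - 33)² = -413865 + (-31)² = -413865 + 961 = -412904)
1/Z = 1/(-412904) = -1/412904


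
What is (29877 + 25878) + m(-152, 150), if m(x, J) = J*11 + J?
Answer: 57555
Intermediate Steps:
m(x, J) = 12*J (m(x, J) = 11*J + J = 12*J)
(29877 + 25878) + m(-152, 150) = (29877 + 25878) + 12*150 = 55755 + 1800 = 57555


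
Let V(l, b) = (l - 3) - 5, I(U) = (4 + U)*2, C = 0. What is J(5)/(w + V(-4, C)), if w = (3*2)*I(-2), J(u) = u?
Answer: 5/12 ≈ 0.41667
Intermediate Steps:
I(U) = 8 + 2*U
V(l, b) = -8 + l (V(l, b) = (-3 + l) - 5 = -8 + l)
w = 24 (w = (3*2)*(8 + 2*(-2)) = 6*(8 - 4) = 6*4 = 24)
J(5)/(w + V(-4, C)) = 5/(24 + (-8 - 4)) = 5/(24 - 12) = 5/12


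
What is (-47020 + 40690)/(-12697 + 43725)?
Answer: -3165/15514 ≈ -0.20401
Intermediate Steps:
(-47020 + 40690)/(-12697 + 43725) = -6330/31028 = -6330*1/31028 = -3165/15514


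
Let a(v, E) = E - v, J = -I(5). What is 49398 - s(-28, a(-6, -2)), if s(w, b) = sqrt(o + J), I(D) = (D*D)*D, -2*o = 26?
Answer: 49398 - I*sqrt(138) ≈ 49398.0 - 11.747*I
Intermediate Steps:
o = -13 (o = -1/2*26 = -13)
I(D) = D**3 (I(D) = D**2*D = D**3)
J = -125 (J = -1*5**3 = -1*125 = -125)
s(w, b) = I*sqrt(138) (s(w, b) = sqrt(-13 - 125) = sqrt(-138) = I*sqrt(138))
49398 - s(-28, a(-6, -2)) = 49398 - I*sqrt(138)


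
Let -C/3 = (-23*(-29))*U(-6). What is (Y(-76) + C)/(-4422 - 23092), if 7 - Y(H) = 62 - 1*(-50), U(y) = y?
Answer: -11901/27514 ≈ -0.43254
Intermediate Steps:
Y(H) = -105 (Y(H) = 7 - (62 - 1*(-50)) = 7 - (62 + 50) = 7 - 1*112 = 7 - 112 = -105)
C = 12006 (C = -3*(-23*(-29))*(-6) = -2001*(-6) = -3*(-4002) = 12006)
(Y(-76) + C)/(-4422 - 23092) = (-105 + 12006)/(-4422 - 23092) = 11901/(-27514) = 11901*(-1/27514) = -11901/27514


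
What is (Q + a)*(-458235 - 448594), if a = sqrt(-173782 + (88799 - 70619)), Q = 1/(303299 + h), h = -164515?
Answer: -906829/138784 - 906829*I*sqrt(155602) ≈ -6.5341 - 3.5771e+8*I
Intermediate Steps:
Q = 1/138784 (Q = 1/(303299 - 164515) = 1/138784 ≈ 7.2054e-6)
a = I*sqrt(155602) (a = sqrt(-173782 + 18180) = sqrt(-155602) = I*sqrt(155602) ≈ 394.46*I)
(Q + a)*(-458235 - 448594) = (1/138784 + I*sqrt(155602))*(-458235 - 448594) = (1/138784 + I*sqrt(155602))*(-906829) = -906829/138784 - 906829*I*sqrt(155602)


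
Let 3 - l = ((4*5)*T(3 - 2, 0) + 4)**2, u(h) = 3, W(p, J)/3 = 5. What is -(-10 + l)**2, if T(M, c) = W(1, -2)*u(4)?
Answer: -667853431729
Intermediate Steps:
W(p, J) = 15 (W(p, J) = 3*5 = 15)
T(M, c) = 45 (T(M, c) = 15*3 = 45)
l = -817213 (l = 3 - ((4*5)*45 + 4)**2 = 3 - (20*45 + 4)**2 = 3 - (900 + 4)**2 = 3 - 1*904**2 = 3 - 1*817216 = 3 - 817216 = -817213)
-(-10 + l)**2 = -(-10 - 817213)**2 = -1*(-817223)**2 = -1*667853431729 = -667853431729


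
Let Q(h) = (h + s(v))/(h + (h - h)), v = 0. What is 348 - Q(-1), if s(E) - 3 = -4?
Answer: 346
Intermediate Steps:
s(E) = -1 (s(E) = 3 - 4 = -1)
Q(h) = (-1 + h)/h (Q(h) = (h - 1)/(h + (h - h)) = (-1 + h)/(h + 0) = (-1 + h)/h)
348 - Q(-1) = 348 - (-1 - 1)/(-1) = 348 - (-1)*(-2) = 348 - 1*2 = 348 - 2 = 346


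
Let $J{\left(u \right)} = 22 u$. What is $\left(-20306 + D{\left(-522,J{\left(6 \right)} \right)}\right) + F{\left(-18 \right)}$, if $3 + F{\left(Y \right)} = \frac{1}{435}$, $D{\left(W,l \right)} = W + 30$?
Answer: $- \frac{9048434}{435} \approx -20801.0$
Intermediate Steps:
$D{\left(W,l \right)} = 30 + W$
$F{\left(Y \right)} = - \frac{1304}{435}$ ($F{\left(Y \right)} = -3 + \frac{1}{435} = - \frac{1304}{435}$)
$\left(-20306 + D{\left(-522,J{\left(6 \right)} \right)}\right) + F{\left(-18 \right)} = \left(-20306 + \left(30 - 522\right)\right) - \frac{1304}{435} = \left(-20306 - 492\right) - \frac{1304}{435} = -20798 - \frac{1304}{435} = - \frac{9048434}{435}$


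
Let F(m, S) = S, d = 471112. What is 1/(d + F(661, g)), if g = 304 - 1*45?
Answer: 1/471371 ≈ 2.1215e-6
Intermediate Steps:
g = 259 (g = 304 - 45 = 259)
1/(d + F(661, g)) = 1/(471112 + 259) = 1/471371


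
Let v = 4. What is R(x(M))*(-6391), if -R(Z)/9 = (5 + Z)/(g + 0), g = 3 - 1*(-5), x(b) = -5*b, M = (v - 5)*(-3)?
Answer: -287595/4 ≈ -71899.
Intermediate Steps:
M = 3 (M = (4 - 5)*(-3) = -1*(-3) = 3)
g = 8 (g = 3 + 5 = 8)
R(Z) = -45/8 - 9*Z/8 (R(Z) = -9*(5 + Z)/(8 + 0) = -9*(5 + Z)/8 = -9*(5/8 + Z/8) = -45/8 - 9*Z/8)
R(x(M))*(-6391) = (-45/8 - (-45)*3/8)*(-6391) = (-45/8 - 9/8*(-15))*(-6391) = (-45/8 + 135/8)*(-6391) = (45/4)*(-6391) = -287595/4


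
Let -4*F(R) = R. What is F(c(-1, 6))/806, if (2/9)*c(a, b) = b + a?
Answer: -45/6448 ≈ -0.0069789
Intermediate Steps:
c(a, b) = 9*a/2 + 9*b/2 (c(a, b) = 9*(b + a)/2 = 9*(a + b)/2 = 9*a/2 + 9*b/2)
F(R) = -R/4
F(c(-1, 6))/806 = -((9/2)*(-1) + (9/2)*6)/4/806 = -(-9/2 + 27)/4*(1/806) = -1/4*45/2*(1/806) = -45/8*1/806 = -45/6448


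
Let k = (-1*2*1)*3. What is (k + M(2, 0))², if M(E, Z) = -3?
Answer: 81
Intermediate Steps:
k = -6 (k = -2*1*3 = -2*3 = -6)
(k + M(2, 0))² = (-6 - 3)² = (-9)² = 81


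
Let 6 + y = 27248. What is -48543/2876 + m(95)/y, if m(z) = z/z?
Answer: -661202765/39173996 ≈ -16.879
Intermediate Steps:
y = 27242 (y = -6 + 27248 = 27242)
m(z) = 1
-48543/2876 + m(95)/y = -48543/2876 + 1/27242 = -661202765/39173996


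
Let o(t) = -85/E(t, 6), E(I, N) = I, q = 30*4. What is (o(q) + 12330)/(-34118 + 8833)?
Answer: -295903/606840 ≈ -0.48761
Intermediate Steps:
q = 120
o(t) = -85/t
(o(q) + 12330)/(-34118 + 8833) = (-85/120 + 12330)/(-34118 + 8833) = (-85*1/120 + 12330)/(-25285) = (-17/24 + 12330)*(-1/25285) = (295903/24)*(-1/25285) = -295903/606840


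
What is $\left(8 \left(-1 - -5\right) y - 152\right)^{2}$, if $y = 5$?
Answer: $64$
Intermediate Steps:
$\left(8 \left(-1 - -5\right) y - 152\right)^{2} = \left(8 \left(-1 - -5\right) 5 - 152\right)^{2} = \left(8 \left(-1 + 5\right) 5 - 152\right)^{2} = \left(8 \cdot 4 \cdot 5 - 152\right)^{2} = \left(8 \cdot 20 - 152\right)^{2} = \left(160 - 152\right)^{2} = 8^{2} = 64$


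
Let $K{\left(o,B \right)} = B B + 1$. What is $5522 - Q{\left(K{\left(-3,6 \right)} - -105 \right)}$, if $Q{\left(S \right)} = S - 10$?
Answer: $5390$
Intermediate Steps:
$K{\left(o,B \right)} = 1 + B^{2}$ ($K{\left(o,B \right)} = B^{2} + 1 = 1 + B^{2}$)
$Q{\left(S \right)} = -10 + S$
$5522 - Q{\left(K{\left(-3,6 \right)} - -105 \right)} = 5522 - \left(-10 + \left(\left(1 + 6^{2}\right) - -105\right)\right) = 5522 - \left(-10 + \left(\left(1 + 36\right) + 105\right)\right) = 5522 - \left(-10 + \left(37 + 105\right)\right) = 5522 - \left(-10 + 142\right) = 5522 - 132 = 5390$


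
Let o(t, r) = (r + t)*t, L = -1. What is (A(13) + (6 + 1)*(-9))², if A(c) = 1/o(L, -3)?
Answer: 63001/16 ≈ 3937.6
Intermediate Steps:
o(t, r) = t*(r + t)
A(c) = ¼ (A(c) = 1/(-(-3 - 1)) = 1/(-1*(-4)) = 1/4 = ¼)
(A(13) + (6 + 1)*(-9))² = (¼ + (6 + 1)*(-9))² = (¼ + 7*(-9))² = (¼ - 63)² = (-251/4)² = 63001/16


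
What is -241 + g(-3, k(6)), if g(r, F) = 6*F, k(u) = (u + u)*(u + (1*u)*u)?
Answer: 2783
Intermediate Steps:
k(u) = 2*u*(u + u**2) (k(u) = (2*u)*(u + u*u) = (2*u)*(u + u**2) = 2*u*(u + u**2))
-241 + g(-3, k(6)) = -241 + 6*(2*6**2*(1 + 6)) = -241 + 6*(2*36*7) = -241 + 6*504 = -241 + 3024 = 2783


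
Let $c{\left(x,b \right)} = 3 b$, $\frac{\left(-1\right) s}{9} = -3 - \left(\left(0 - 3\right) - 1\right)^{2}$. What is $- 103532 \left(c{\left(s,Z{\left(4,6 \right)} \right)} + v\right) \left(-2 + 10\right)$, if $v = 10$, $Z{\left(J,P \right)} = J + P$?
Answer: $-33130240$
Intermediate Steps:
$s = 171$ ($s = - 9 \left(-3 - \left(\left(0 - 3\right) - 1\right)^{2}\right) = - 9 \left(-3 - \left(-3 - 1\right)^{2}\right) = - 9 \left(-3 - \left(-4\right)^{2}\right) = - 9 \left(-3 - 16\right) = \left(-9\right) \left(-19\right) = 171$)
$- 103532 \left(c{\left(s,Z{\left(4,6 \right)} \right)} + v\right) \left(-2 + 10\right) = - 103532 \left(3 \left(4 + 6\right) + 10\right) \left(-2 + 10\right) = - 103532 \left(3 \cdot 10 + 10\right) 8 = - 103532 \left(30 + 10\right) 8 = - 103532 \cdot 40 \cdot 8 = \left(-103532\right) 320 = -33130240$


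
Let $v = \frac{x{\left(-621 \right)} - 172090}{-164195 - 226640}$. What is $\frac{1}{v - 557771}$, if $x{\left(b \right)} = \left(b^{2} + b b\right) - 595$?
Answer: $- \frac{390835}{217997027382} \approx -1.7928 \cdot 10^{-6}$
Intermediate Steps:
$x{\left(b \right)} = -595 + 2 b^{2}$ ($x{\left(b \right)} = \left(b^{2} + b^{2}\right) - 595 = 2 b^{2} - 595 = -595 + 2 b^{2}$)
$v = - \frac{598597}{390835}$ ($v = \frac{\left(-595 + 2 \left(-621\right)^{2}\right) - 172090}{-164195 - 226640} = \frac{\left(-595 + 2 \cdot 385641\right) - 172090}{-390835} = \left(\left(-595 + 771282\right) - 172090\right) \left(- \frac{1}{390835}\right) = \left(770687 - 172090\right) \left(- \frac{1}{390835}\right) = 598597 \left(- \frac{1}{390835}\right) = - \frac{598597}{390835} \approx -1.5316$)
$\frac{1}{v - 557771} = \frac{1}{- \frac{598597}{390835} - 557771} = \frac{1}{- \frac{217997027382}{390835}} = - \frac{390835}{217997027382}$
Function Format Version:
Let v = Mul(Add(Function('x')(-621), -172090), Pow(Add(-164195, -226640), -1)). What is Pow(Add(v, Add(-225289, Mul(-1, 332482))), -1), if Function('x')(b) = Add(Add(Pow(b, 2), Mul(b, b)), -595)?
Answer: Rational(-390835, 217997027382) ≈ -1.7928e-6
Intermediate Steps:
Function('x')(b) = Add(-595, Mul(2, Pow(b, 2))) (Function('x')(b) = Add(Add(Pow(b, 2), Pow(b, 2)), -595) = Add(Mul(2, Pow(b, 2)), -595) = Add(-595, Mul(2, Pow(b, 2))))
v = Rational(-598597, 390835) (v = Mul(Add(Add(-595, Mul(2, Pow(-621, 2))), -172090), Pow(Add(-164195, -226640), -1)) = Mul(Add(Add(-595, Mul(2, 385641)), -172090), Pow(-390835, -1)) = Mul(Add(Add(-595, 771282), -172090), Rational(-1, 390835)) = Mul(Add(770687, -172090), Rational(-1, 390835)) = Mul(598597, Rational(-1, 390835)) = Rational(-598597, 390835) ≈ -1.5316)
Pow(Add(v, Add(-225289, Mul(-1, 332482))), -1) = Pow(Add(Rational(-598597, 390835), Add(-225289, Mul(-1, 332482))), -1) = Pow(Add(Rational(-598597, 390835), Add(-225289, -332482)), -1) = Pow(Add(Rational(-598597, 390835), -557771), -1) = Pow(Rational(-217997027382, 390835), -1) = Rational(-390835, 217997027382)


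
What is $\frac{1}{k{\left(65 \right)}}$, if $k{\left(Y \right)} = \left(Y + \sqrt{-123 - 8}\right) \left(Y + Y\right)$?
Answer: $\frac{1}{8712} - \frac{i \sqrt{131}}{566280} \approx 0.00011478 - 2.0212 \cdot 10^{-5} i$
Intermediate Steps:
$k{\left(Y \right)} = 2 Y \left(Y + i \sqrt{131}\right)$ ($k{\left(Y \right)} = \left(Y + \sqrt{-131}\right) 2 Y = \left(Y + i \sqrt{131}\right) 2 Y = 2 Y \left(Y + i \sqrt{131}\right)$)
$\frac{1}{k{\left(65 \right)}} = \frac{1}{2 \cdot 65 \left(65 + i \sqrt{131}\right)} = \frac{1}{8450 + 130 i \sqrt{131}}$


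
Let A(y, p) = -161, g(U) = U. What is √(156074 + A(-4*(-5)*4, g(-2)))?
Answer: √155913 ≈ 394.86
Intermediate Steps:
√(156074 + A(-4*(-5)*4, g(-2))) = √(156074 - 161) = √155913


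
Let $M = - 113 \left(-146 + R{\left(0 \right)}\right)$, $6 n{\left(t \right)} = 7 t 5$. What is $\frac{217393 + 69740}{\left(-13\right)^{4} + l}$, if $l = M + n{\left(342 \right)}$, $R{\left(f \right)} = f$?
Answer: $\frac{41019}{6722} \approx 6.1022$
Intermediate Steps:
$n{\left(t \right)} = \frac{35 t}{6}$ ($n{\left(t \right)} = \frac{7 t 5}{6} = \frac{35 t}{6}$)
$M = 16498$ ($M = - 113 \left(-146 + 0\right) = \left(-113\right) \left(-146\right) = 16498$)
$l = 18493$ ($l = 16498 + \frac{35}{6} \cdot 342 = 16498 + 1995 = 18493$)
$\frac{217393 + 69740}{\left(-13\right)^{4} + l} = \frac{217393 + 69740}{\left(-13\right)^{4} + 18493} = \frac{287133}{28561 + 18493} = \frac{287133}{47054} = 287133 \cdot \frac{1}{47054} = \frac{41019}{6722}$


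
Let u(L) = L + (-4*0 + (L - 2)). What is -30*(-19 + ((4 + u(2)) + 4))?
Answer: 270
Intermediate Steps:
u(L) = -2 + 2*L (u(L) = L + (0 + (-2 + L)) = L + (-2 + L) = -2 + 2*L)
-30*(-19 + ((4 + u(2)) + 4)) = -30*(-19 + ((4 + (-2 + 2*2)) + 4)) = -30*(-19 + ((4 + (-2 + 4)) + 4)) = -30*(-19 + ((4 + 2) + 4)) = -30*(-19 + (6 + 4)) = -30*(-19 + 10) = -30*(-9) = 270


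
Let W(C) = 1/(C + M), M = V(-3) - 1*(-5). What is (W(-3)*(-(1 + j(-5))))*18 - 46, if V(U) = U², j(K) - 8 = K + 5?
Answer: -668/11 ≈ -60.727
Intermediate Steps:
j(K) = 13 + K (j(K) = 8 + (K + 5) = 8 + (5 + K) = 13 + K)
M = 14 (M = (-3)² - 1*(-5) = 9 + 5 = 14)
W(C) = 1/(14 + C) (W(C) = 1/(C + 14) = 1/(14 + C))
(W(-3)*(-(1 + j(-5))))*18 - 46 = ((-(1 + (13 - 5)))/(14 - 3))*18 - 46 = ((-(1 + 8))/11)*18 - 46 = ((-1*9)/11)*18 - 46 = ((1/11)*(-9))*18 - 46 = -9/11*18 - 46 = -162/11 - 46 = -668/11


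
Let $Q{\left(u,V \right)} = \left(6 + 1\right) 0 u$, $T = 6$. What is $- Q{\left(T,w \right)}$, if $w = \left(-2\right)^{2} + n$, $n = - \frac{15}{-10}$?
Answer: $0$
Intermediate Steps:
$n = \frac{3}{2}$ ($n = \left(-15\right) \left(- \frac{1}{10}\right) = \frac{3}{2} \approx 1.5$)
$w = \frac{11}{2}$ ($w = \left(-2\right)^{2} + \frac{3}{2} = 4 + \frac{3}{2} = \frac{11}{2} \approx 5.5$)
$Q{\left(u,V \right)} = 0$ ($Q{\left(u,V \right)} = 7 \cdot 0 = 0$)
$- Q{\left(T,w \right)} = \left(-1\right) 0 = 0$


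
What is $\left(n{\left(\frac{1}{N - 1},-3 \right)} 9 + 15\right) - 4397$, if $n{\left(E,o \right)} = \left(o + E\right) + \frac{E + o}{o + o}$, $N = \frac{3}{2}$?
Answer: $- \frac{8779}{2} \approx -4389.5$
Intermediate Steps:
$N = \frac{3}{2}$ ($N = 3 \cdot \frac{1}{2} = \frac{3}{2} \approx 1.5$)
$n{\left(E,o \right)} = E + o + \frac{E + o}{2 o}$ ($n{\left(E,o \right)} = \left(E + o\right) + \frac{E + o}{2 o} = E + o + \frac{E + o}{2 o}$)
$\left(n{\left(\frac{1}{N - 1},-3 \right)} 9 + 15\right) - 4397 = \left(\left(\frac{1}{2} + \frac{1}{\frac{3}{2} - 1} - 3 + \frac{1}{2 \left(\frac{3}{2} - 1\right) \left(-3\right)}\right) 9 + 15\right) - 4397 = \left(\left(\frac{1}{2} + \frac{1}{\frac{1}{2}} - 3 + \frac{1}{2} \frac{1}{\frac{1}{2}} \left(- \frac{1}{3}\right)\right) 9 + 15\right) - 4397 = \left(\left(\frac{1}{2} + 2 - 3 + \frac{1}{2} \cdot 2 \left(- \frac{1}{3}\right)\right) 9 + 15\right) - 4397 = \left(\left(\frac{1}{2} + 2 - 3 - \frac{1}{3}\right) 9 + 15\right) - 4397 = \left(\left(- \frac{5}{6}\right) 9 + 15\right) - 4397 = \left(- \frac{15}{2} + 15\right) - 4397 = \frac{15}{2} - 4397 = - \frac{8779}{2}$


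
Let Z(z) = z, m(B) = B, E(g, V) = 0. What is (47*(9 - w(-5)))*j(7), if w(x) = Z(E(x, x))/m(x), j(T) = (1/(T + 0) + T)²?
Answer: 1057500/49 ≈ 21582.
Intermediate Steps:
j(T) = (T + 1/T)² (j(T) = (1/T + T)² = (T + 1/T)²)
w(x) = 0 (w(x) = 0/x = 0)
(47*(9 - w(-5)))*j(7) = (47*(9 - 1*0))*((1 + 7²)²/7²) = (47*(9 + 0))*((1 + 49)²/49) = (47*9)*((1/49)*50²) = 423*((1/49)*2500) = 423*(2500/49) = 1057500/49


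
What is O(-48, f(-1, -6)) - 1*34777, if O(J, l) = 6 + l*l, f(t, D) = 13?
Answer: -34602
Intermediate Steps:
O(J, l) = 6 + l²
O(-48, f(-1, -6)) - 1*34777 = (6 + 13²) - 1*34777 = (6 + 169) - 34777 = 175 - 34777 = -34602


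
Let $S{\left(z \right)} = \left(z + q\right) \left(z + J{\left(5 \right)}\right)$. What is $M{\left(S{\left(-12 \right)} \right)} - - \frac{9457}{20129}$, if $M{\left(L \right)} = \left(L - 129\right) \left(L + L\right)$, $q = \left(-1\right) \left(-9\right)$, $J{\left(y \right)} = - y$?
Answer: $- \frac{160136867}{20129} \approx -7955.5$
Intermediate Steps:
$q = 9$
$S{\left(z \right)} = \left(-5 + z\right) \left(9 + z\right)$ ($S{\left(z \right)} = \left(z + 9\right) \left(z - 5\right) = \left(9 + z\right) \left(z - 5\right) = \left(9 + z\right) \left(-5 + z\right) = \left(-5 + z\right) \left(9 + z\right)$)
$M{\left(L \right)} = 2 L \left(-129 + L\right)$ ($M{\left(L \right)} = \left(-129 + L\right) 2 L = 2 L \left(-129 + L\right)$)
$M{\left(S{\left(-12 \right)} \right)} - - \frac{9457}{20129} = 2 \left(-45 + \left(-12\right)^{2} + 4 \left(-12\right)\right) \left(-129 + \left(-45 + \left(-12\right)^{2} + 4 \left(-12\right)\right)\right) - - \frac{9457}{20129} = 2 \left(-45 + 144 - 48\right) \left(-129 - -51\right) - \left(-9457\right) \frac{1}{20129} = 2 \cdot 51 \left(-129 + 51\right) - - \frac{9457}{20129} = 2 \cdot 51 \left(-78\right) + \frac{9457}{20129} = -7956 + \frac{9457}{20129} = - \frac{160136867}{20129}$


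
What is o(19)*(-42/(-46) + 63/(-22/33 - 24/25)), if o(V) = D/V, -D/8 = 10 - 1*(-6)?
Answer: 6791232/26657 ≈ 254.76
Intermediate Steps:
D = -128 (D = -8*(10 - 1*(-6)) = -8*(10 + 6) = -8*16 = -128)
o(V) = -128/V
o(19)*(-42/(-46) + 63/(-22/33 - 24/25)) = (-128/19)*(-42/(-46) + 63/(-22/33 - 24/25)) = (-128*1/19)*(-42*(-1/46) + 63/(-22*1/33 - 24*1/25)) = -128*(21/23 + 63/(-2/3 - 24/25))/19 = -128*(21/23 + 63/(-122/75))/19 = -128*(21/23 + 63*(-75/122))/19 = -128*(21/23 - 4725/122)/19 = -128/19*(-106113/2806) = 6791232/26657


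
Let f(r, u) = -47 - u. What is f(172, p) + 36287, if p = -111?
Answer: 36351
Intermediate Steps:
f(172, p) + 36287 = (-47 - 1*(-111)) + 36287 = (-47 + 111) + 36287 = 64 + 36287 = 36351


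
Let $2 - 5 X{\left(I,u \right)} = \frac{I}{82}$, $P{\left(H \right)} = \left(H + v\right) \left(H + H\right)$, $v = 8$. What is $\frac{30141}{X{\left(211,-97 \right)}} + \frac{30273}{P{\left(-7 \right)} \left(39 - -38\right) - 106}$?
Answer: $- \frac{14633069871}{55648} \approx -2.6296 \cdot 10^{5}$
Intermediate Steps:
$P{\left(H \right)} = 2 H \left(8 + H\right)$ ($P{\left(H \right)} = \left(H + 8\right) \left(H + H\right) = \left(8 + H\right) 2 H = 2 H \left(8 + H\right)$)
$X{\left(I,u \right)} = \frac{2}{5} - \frac{I}{410}$ ($X{\left(I,u \right)} = \frac{2}{5} - \frac{I \frac{1}{82}}{5} = \frac{2}{5} - \frac{\frac{1}{82} I}{5} = \frac{2}{5} - \frac{I}{410}$)
$\frac{30141}{X{\left(211,-97 \right)}} + \frac{30273}{P{\left(-7 \right)} \left(39 - -38\right) - 106} = \frac{30141}{\frac{2}{5} - \frac{211}{410}} + \frac{30273}{2 \left(-7\right) \left(8 - 7\right) \left(39 - -38\right) - 106} = \frac{30141}{\frac{2}{5} - \frac{211}{410}} + \frac{30273}{2 \left(-7\right) 1 \left(39 + 38\right) - 106} = \frac{30141}{- \frac{47}{410}} + \frac{30273}{\left(-14\right) 77 - 106} = 30141 \left(- \frac{410}{47}\right) + \frac{30273}{-1078 - 106} = - \frac{12357810}{47} + \frac{30273}{-1184} = - \frac{12357810}{47} + 30273 \left(- \frac{1}{1184}\right) = - \frac{12357810}{47} - \frac{30273}{1184} = - \frac{14633069871}{55648}$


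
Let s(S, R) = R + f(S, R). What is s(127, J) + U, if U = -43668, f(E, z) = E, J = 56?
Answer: -43485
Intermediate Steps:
s(S, R) = R + S
s(127, J) + U = (56 + 127) - 43668 = 183 - 43668 = -43485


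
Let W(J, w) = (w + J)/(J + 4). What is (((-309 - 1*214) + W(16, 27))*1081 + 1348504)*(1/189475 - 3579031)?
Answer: -2663264504383907343/947375 ≈ -2.8112e+12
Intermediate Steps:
W(J, w) = (J + w)/(4 + J)
(((-309 - 1*214) + W(16, 27))*1081 + 1348504)*(1/189475 - 3579031) = (((-309 - 1*214) + (16 + 27)/(4 + 16))*1081 + 1348504)*(1/189475 - 3579031) = (((-309 - 214) + 43/20)*1081 + 1348504)*(1/189475 - 3579031) = ((-523 + (1/20)*43)*1081 + 1348504)*(-678136898724/189475) = ((-523 + 43/20)*1081 + 1348504)*(-678136898724/189475) = (-10417/20*1081 + 1348504)*(-678136898724/189475) = (-11260777/20 + 1348504)*(-678136898724/189475) = (15709303/20)*(-678136898724/189475) = -2663264504383907343/947375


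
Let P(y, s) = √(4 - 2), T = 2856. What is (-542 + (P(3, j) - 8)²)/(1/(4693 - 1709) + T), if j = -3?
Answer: -1420384/8522305 - 47744*√2/8522305 ≈ -0.17459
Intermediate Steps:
P(y, s) = √2
(-542 + (P(3, j) - 8)²)/(1/(4693 - 1709) + T) = (-542 + (√2 - 8)²)/(1/(4693 - 1709) + 2856) = (-542 + (-8 + √2)²)/(1/2984 + 2856) = (-542 + (-8 + √2)²)/(8522305/2984) = (-542 + (-8 + √2)²)*(2984/8522305) = -1617328/8522305 + 2984*(-8 + √2)²/8522305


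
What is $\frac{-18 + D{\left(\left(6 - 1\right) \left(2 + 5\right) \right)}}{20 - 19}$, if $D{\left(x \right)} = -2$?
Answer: $-20$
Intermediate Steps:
$\frac{-18 + D{\left(\left(6 - 1\right) \left(2 + 5\right) \right)}}{20 - 19} = \frac{-18 - 2}{20 - 19} = - \frac{20}{1} = \left(-20\right) 1 = -20$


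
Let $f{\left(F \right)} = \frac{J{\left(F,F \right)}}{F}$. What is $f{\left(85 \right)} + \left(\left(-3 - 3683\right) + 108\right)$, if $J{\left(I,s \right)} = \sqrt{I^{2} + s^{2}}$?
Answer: $-3578 + \sqrt{2} \approx -3576.6$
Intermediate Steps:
$f{\left(F \right)} = \frac{\sqrt{2} \sqrt{F^{2}}}{F}$ ($f{\left(F \right)} = \frac{\sqrt{F^{2} + F^{2}}}{F} = \frac{\sqrt{2 F^{2}}}{F} = \frac{\sqrt{2} \sqrt{F^{2}}}{F}$)
$f{\left(85 \right)} + \left(\left(-3 - 3683\right) + 108\right) = \frac{\sqrt{2} \sqrt{85^{2}}}{85} + \left(\left(-3 - 3683\right) + 108\right) = \sqrt{2} \cdot \frac{1}{85} \sqrt{7225} + \left(-3686 + 108\right) = \sqrt{2} \cdot \frac{1}{85} \cdot 85 - 3578 = \sqrt{2} - 3578 = -3578 + \sqrt{2}$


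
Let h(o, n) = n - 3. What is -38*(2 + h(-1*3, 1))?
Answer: 0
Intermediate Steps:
h(o, n) = -3 + n
-38*(2 + h(-1*3, 1)) = -38*(2 + (-3 + 1)) = -38*(2 - 2) = -38*0 = 0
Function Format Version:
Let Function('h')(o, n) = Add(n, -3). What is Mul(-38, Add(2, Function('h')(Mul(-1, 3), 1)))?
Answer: 0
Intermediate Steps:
Function('h')(o, n) = Add(-3, n)
Mul(-38, Add(2, Function('h')(Mul(-1, 3), 1))) = Mul(-38, Add(2, Add(-3, 1))) = Mul(-38, Add(2, -2)) = Mul(-38, 0) = 0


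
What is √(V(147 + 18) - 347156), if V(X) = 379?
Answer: I*√346777 ≈ 588.88*I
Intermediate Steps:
√(V(147 + 18) - 347156) = √(379 - 347156) = √(-346777) = I*√346777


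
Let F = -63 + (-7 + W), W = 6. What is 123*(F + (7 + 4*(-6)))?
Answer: -9963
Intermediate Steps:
F = -64 (F = -63 + (-7 + 6) = -63 - 1 = -64)
123*(F + (7 + 4*(-6))) = 123*(-64 + (7 + 4*(-6))) = 123*(-64 + (7 - 24)) = 123*(-64 - 17) = 123*(-81) = -9963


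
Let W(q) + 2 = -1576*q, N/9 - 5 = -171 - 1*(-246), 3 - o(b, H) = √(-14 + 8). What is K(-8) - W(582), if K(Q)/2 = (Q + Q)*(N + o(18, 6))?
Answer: 894098 + 32*I*√6 ≈ 8.941e+5 + 78.384*I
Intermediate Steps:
o(b, H) = 3 - I*√6 (o(b, H) = 3 - √(-14 + 8) = 3 - √(-6) = 3 - I*√6)
N = 720 (N = 45 + 9*(-171 - 1*(-246)) = 45 + 9*(-171 + 246) = 45 + 9*75 = 45 + 675 = 720)
W(q) = -2 - 1576*q
K(Q) = 4*Q*(723 - I*√6) (K(Q) = 2*((Q + Q)*(720 + (3 - I*√6))) = 2*((2*Q)*(723 - I*√6)) = 2*(2*Q*(723 - I*√6)) = 4*Q*(723 - I*√6))
K(-8) - W(582) = 4*(-8)*(723 - I*√6) - (-2 - 1576*582) = (-23136 + 32*I*√6) - (-2 - 917232) = (-23136 + 32*I*√6) - 1*(-917234) = (-23136 + 32*I*√6) + 917234 = 894098 + 32*I*√6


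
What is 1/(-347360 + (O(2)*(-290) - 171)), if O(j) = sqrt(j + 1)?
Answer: -347531/120777543661 + 290*sqrt(3)/120777543661 ≈ -2.8733e-6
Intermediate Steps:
O(j) = sqrt(1 + j)
1/(-347360 + (O(2)*(-290) - 171)) = 1/(-347360 + (sqrt(1 + 2)*(-290) - 171)) = 1/(-347360 + (sqrt(3)*(-290) - 171)) = 1/(-347360 + (-290*sqrt(3) - 171)) = 1/(-347360 + (-171 - 290*sqrt(3))) = 1/(-347531 - 290*sqrt(3))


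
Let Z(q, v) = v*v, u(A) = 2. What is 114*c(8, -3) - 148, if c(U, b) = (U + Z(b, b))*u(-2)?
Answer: 3728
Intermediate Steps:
Z(q, v) = v²
c(U, b) = 2*U + 2*b² (c(U, b) = (U + b²)*2 = 2*U + 2*b²)
114*c(8, -3) - 148 = 114*(2*8 + 2*(-3)²) - 148 = 114*(16 + 2*9) - 148 = 114*(16 + 18) - 148 = 114*34 - 148 = 3876 - 148 = 3728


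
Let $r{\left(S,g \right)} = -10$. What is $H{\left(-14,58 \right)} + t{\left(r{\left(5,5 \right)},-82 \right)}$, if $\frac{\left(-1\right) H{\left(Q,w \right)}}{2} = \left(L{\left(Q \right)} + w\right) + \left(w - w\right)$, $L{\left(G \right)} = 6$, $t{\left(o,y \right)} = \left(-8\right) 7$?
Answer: $-184$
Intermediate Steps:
$t{\left(o,y \right)} = -56$
$H{\left(Q,w \right)} = -12 - 2 w$ ($H{\left(Q,w \right)} = - 2 \left(\left(6 + w\right) + \left(w - w\right)\right) = - 2 \left(\left(6 + w\right) + 0\right) = - 2 \left(6 + w\right) = -12 - 2 w$)
$H{\left(-14,58 \right)} + t{\left(r{\left(5,5 \right)},-82 \right)} = \left(-12 - 116\right) - 56 = -128 - 56 = -184$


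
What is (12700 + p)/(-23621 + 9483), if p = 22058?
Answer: -17379/7069 ≈ -2.4585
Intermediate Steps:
(12700 + p)/(-23621 + 9483) = (12700 + 22058)/(-23621 + 9483) = 34758/(-14138) = 34758*(-1/14138) = -17379/7069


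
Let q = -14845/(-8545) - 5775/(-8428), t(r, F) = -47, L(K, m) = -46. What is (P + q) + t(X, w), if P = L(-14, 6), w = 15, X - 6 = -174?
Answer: -186375547/2057636 ≈ -90.578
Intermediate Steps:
X = -168 (X = 6 - 174 = -168)
P = -46
q = 4984601/2057636 (q = -14845*(-1/8545) - 5775*(-1/8428) = 2969/1709 + 825/1204 = 4984601/2057636 ≈ 2.4225)
(P + q) + t(X, w) = (-46 + 4984601/2057636) - 47 = -89666655/2057636 - 47 = -186375547/2057636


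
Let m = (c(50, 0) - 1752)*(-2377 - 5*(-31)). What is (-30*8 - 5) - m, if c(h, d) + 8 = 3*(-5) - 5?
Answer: -3955405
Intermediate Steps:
c(h, d) = -28 (c(h, d) = -8 + (3*(-5) - 5) = -8 + (-15 - 5) = -8 - 20 = -28)
m = 3955160 (m = (-28 - 1752)*(-2377 - 5*(-31)) = -1780*(-2377 + 155) = -1780*(-2222) = 3955160)
(-30*8 - 5) - m = (-30*8 - 5) - 1*3955160 = (-240 - 5) - 3955160 = -245 - 3955160 = -3955405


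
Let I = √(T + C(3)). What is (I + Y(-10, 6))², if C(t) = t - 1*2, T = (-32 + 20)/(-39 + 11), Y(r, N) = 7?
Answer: (49 + √70)²/49 ≈ 67.162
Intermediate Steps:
T = 3/7 (T = -12/(-28) = -12*(-1/28) = 3/7 ≈ 0.42857)
C(t) = -2 + t (C(t) = t - 2 = -2 + t)
I = √70/7 (I = √(3/7 + (-2 + 3)) = √(3/7 + 1) = √(10/7) = √70/7 ≈ 1.1952)
(I + Y(-10, 6))² = (√70/7 + 7)² = (7 + √70/7)²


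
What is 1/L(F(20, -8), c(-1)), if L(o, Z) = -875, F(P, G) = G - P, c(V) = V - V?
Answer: -1/875 ≈ -0.0011429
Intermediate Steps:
c(V) = 0
1/L(F(20, -8), c(-1)) = 1/(-875) = -1/875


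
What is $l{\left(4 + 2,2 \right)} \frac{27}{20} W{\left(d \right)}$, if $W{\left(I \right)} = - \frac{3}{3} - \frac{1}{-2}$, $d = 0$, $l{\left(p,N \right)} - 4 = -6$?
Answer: $\frac{27}{20} \approx 1.35$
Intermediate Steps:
$l{\left(p,N \right)} = -2$ ($l{\left(p,N \right)} = 4 - 6 = -2$)
$W{\left(I \right)} = - \frac{1}{2}$ ($W{\left(I \right)} = \left(-3\right) \frac{1}{3} - - \frac{1}{2} = -1 + \frac{1}{2} = - \frac{1}{2}$)
$l{\left(4 + 2,2 \right)} \frac{27}{20} W{\left(d \right)} = - 2 \cdot \frac{27}{20} \left(- \frac{1}{2}\right) = - 2 \cdot 27 \cdot \frac{1}{20} \left(- \frac{1}{2}\right) = \left(-2\right) \frac{27}{20} \left(- \frac{1}{2}\right) = \left(- \frac{27}{10}\right) \left(- \frac{1}{2}\right) = \frac{27}{20}$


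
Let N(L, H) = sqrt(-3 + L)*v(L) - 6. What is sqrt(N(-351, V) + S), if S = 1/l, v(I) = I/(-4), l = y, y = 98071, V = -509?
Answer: sqrt(-230829712700 + 3375890285391*I*sqrt(354))/196142 ≈ 28.679 + 28.784*I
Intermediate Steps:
l = 98071
v(I) = -I/4 (v(I) = I*(-1/4) = -I/4)
N(L, H) = -6 - L*sqrt(-3 + L)/4 (N(L, H) = sqrt(-3 + L)*(-L/4) - 6 = -L*sqrt(-3 + L)/4 - 6 = -6 - L*sqrt(-3 + L)/4)
S = 1/98071 ≈ 1.0197e-5
sqrt(N(-351, V) + S) = sqrt((-6 - 1/4*(-351)*sqrt(-3 - 351)) + 1/98071) = sqrt((-6 - 1/4*(-351)*sqrt(-354)) + 1/98071) = sqrt((-6 - 1/4*(-351)*I*sqrt(354)) + 1/98071) = sqrt((-6 + 351*I*sqrt(354)/4) + 1/98071) = sqrt(-588425/98071 + 351*I*sqrt(354)/4)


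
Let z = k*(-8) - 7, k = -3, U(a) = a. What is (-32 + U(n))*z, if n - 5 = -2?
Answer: -493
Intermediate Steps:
n = 3 (n = 5 - 2 = 3)
z = 17 (z = -3*(-8) - 7 = 24 - 7 = 17)
(-32 + U(n))*z = (-32 + 3)*17 = -29*17 = -493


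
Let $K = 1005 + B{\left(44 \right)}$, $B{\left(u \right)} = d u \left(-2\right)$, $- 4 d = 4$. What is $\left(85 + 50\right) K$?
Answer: $147555$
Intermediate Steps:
$d = -1$ ($d = \left(- \frac{1}{4}\right) 4 = -1$)
$B{\left(u \right)} = 2 u$ ($B{\left(u \right)} = - u \left(-2\right) = 2 u$)
$K = 1093$ ($K = 1005 + 2 \cdot 44 = 1005 + 88 = 1093$)
$\left(85 + 50\right) K = \left(85 + 50\right) 1093 = 135 \cdot 1093 = 147555$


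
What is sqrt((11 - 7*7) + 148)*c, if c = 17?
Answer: 17*sqrt(110) ≈ 178.30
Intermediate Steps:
sqrt((11 - 7*7) + 148)*c = sqrt((11 - 7*7) + 148)*17 = sqrt((11 - 49) + 148)*17 = sqrt(-38 + 148)*17 = sqrt(110)*17 = 17*sqrt(110)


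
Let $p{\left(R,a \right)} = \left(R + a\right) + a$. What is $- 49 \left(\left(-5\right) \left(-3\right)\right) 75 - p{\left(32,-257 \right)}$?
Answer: $-54643$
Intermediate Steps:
$p{\left(R,a \right)} = R + 2 a$
$- 49 \left(\left(-5\right) \left(-3\right)\right) 75 - p{\left(32,-257 \right)} = - 49 \left(\left(-5\right) \left(-3\right)\right) 75 - \left(32 + 2 \left(-257\right)\right) = \left(-49\right) 15 \cdot 75 - \left(32 - 514\right) = \left(-735\right) 75 - -482 = -55125 + 482 = -54643$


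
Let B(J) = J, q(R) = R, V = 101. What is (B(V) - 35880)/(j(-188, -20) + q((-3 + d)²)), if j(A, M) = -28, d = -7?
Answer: -35779/72 ≈ -496.93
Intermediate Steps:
(B(V) - 35880)/(j(-188, -20) + q((-3 + d)²)) = (101 - 35880)/(-28 + (-3 - 7)²) = -35779/(-28 + (-10)²) = -35779/(-28 + 100) = -35779/72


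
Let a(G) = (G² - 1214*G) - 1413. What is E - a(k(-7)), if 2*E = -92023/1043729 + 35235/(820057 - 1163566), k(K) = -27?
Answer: -3835568601295915/119510101687 ≈ -32094.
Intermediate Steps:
a(G) = -1413 + G² - 1214*G
E = -11397753337/119510101687 (E = (-92023/1043729 + 35235/(820057 - 1163566))/2 = (-92023*1/1043729 + 35235/(-343509))/2 = (-92023/1043729 + 35235*(-1/343509))/2 = (-92023/1043729 - 11745/114503)/2 = (½)*(-22795506674/119510101687) = -11397753337/119510101687 ≈ -0.095371)
E - a(k(-7)) = -11397753337/119510101687 - (-1413 + (-27)² - 1214*(-27)) = -11397753337/119510101687 - (-1413 + 729 + 32778) = -11397753337/119510101687 - 1*32094 = -11397753337/119510101687 - 32094 = -3835568601295915/119510101687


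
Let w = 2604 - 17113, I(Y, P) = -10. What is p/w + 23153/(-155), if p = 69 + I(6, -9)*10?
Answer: -335922072/2248895 ≈ -149.37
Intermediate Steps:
w = -14509
p = -31 (p = 69 - 10*10 = 69 - 100 = -31)
p/w + 23153/(-155) = -31/(-14509) + 23153/(-155) = -31*(-1/14509) + 23153*(-1/155) = 31/14509 - 23153/155 = -335922072/2248895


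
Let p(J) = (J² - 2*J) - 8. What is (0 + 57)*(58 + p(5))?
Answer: 3705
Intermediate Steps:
p(J) = -8 + J² - 2*J
(0 + 57)*(58 + p(5)) = (0 + 57)*(58 + (-8 + 5² - 2*5)) = 57*(58 + (-8 + 25 - 10)) = 57*(58 + 7) = 57*65 = 3705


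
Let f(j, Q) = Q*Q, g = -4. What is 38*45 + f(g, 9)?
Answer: 1791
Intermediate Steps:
f(j, Q) = Q²
38*45 + f(g, 9) = 38*45 + 9² = 1710 + 81 = 1791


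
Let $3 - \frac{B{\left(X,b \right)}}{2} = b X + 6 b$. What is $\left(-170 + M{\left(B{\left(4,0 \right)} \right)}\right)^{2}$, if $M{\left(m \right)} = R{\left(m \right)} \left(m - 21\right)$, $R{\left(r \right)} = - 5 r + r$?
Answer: $36100$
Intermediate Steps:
$R{\left(r \right)} = - 4 r$
$B{\left(X,b \right)} = 6 - 12 b - 2 X b$ ($B{\left(X,b \right)} = 6 - 2 \left(b X + 6 b\right) = 6 - 2 \left(X b + 6 b\right) = 6 - 2 \left(6 b + X b\right) = 6 - \left(12 b + 2 X b\right) = 6 - 12 b - 2 X b$)
$M{\left(m \right)} = - 4 m \left(-21 + m\right)$ ($M{\left(m \right)} = - 4 m \left(m - 21\right) = - 4 m \left(-21 + m\right)$)
$\left(-170 + M{\left(B{\left(4,0 \right)} \right)}\right)^{2} = \left(-170 + 4 \left(6 - 0 - 8 \cdot 0\right) \left(21 - \left(6 - 0 - 8 \cdot 0\right)\right)\right)^{2} = \left(-170 + 4 \left(6 + 0 + 0\right) \left(21 - \left(6 + 0 + 0\right)\right)\right)^{2} = \left(-170 + 4 \cdot 6 \left(21 - 6\right)\right)^{2} = \left(-170 + 4 \cdot 6 \cdot 15\right)^{2} = \left(-170 + 360\right)^{2} = 190^{2} = 36100$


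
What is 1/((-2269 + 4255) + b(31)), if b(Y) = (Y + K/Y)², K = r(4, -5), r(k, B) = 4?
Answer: 961/2839771 ≈ 0.00033841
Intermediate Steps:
K = 4
b(Y) = (Y + 4/Y)²
1/((-2269 + 4255) + b(31)) = 1/((-2269 + 4255) + (4 + 31²)²/31²) = 1/(1986 + (4 + 961)²/961) = 1/(1986 + (1/961)*965²) = 1/(1986 + (1/961)*931225) = 1/(1986 + 931225/961) = 1/(2839771/961) = 961/2839771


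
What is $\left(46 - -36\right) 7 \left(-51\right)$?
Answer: $-29274$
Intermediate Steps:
$\left(46 - -36\right) 7 \left(-51\right) = \left(46 + 36\right) 7 \left(-51\right) = 82 \cdot 7 \left(-51\right) = 574 \left(-51\right) = -29274$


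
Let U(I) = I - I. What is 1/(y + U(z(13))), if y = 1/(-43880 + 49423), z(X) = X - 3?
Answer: 5543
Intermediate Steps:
z(X) = -3 + X
y = 1/5543 ≈ 0.00018041
U(I) = 0
1/(y + U(z(13))) = 1/(1/5543 + 0) = 1/(1/5543) = 5543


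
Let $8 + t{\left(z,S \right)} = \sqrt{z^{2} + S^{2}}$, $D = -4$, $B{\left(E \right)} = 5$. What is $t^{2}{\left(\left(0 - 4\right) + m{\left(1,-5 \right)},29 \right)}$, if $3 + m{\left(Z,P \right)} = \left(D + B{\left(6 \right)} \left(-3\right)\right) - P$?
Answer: $\left(8 - \sqrt{1282}\right)^{2} \approx 773.12$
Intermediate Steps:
$m{\left(Z,P \right)} = -22 - P$ ($m{\left(Z,P \right)} = -3 - \left(19 + P\right) = -22 - P$)
$t{\left(z,S \right)} = -8 + \sqrt{S^{2} + z^{2}}$ ($t{\left(z,S \right)} = -8 + \sqrt{z^{2} + S^{2}} = -8 + \sqrt{S^{2} + z^{2}}$)
$t^{2}{\left(\left(0 - 4\right) + m{\left(1,-5 \right)},29 \right)} = \left(-8 + \sqrt{29^{2} + \left(\left(0 - 4\right) - 17\right)^{2}}\right)^{2} = \left(-8 + \sqrt{841 + \left(-4 + \left(-22 + 5\right)\right)^{2}}\right)^{2} = \left(-8 + \sqrt{841 + \left(-4 - 17\right)^{2}}\right)^{2} = \left(-8 + \sqrt{841 + \left(-21\right)^{2}}\right)^{2} = \left(-8 + \sqrt{841 + 441}\right)^{2} = \left(-8 + \sqrt{1282}\right)^{2}$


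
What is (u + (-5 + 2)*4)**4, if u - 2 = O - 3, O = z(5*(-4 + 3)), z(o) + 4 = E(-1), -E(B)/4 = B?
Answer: 28561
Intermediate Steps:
E(B) = -4*B
z(o) = 0 (z(o) = -4 - 4*(-1) = -4 + 4 = 0)
O = 0
u = -1 (u = 2 + (0 - 3) = 2 - 3 = -1)
(u + (-5 + 2)*4)**4 = (-1 + (-5 + 2)*4)**4 = (-1 - 3*4)**4 = (-1 - 12)**4 = (-13)**4 = 28561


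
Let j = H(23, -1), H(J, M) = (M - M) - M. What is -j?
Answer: -1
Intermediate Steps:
H(J, M) = -M (H(J, M) = 0 - M = -M)
j = 1 (j = -1*(-1) = 1)
-j = -1*1 = -1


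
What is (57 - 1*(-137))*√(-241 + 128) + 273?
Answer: 273 + 194*I*√113 ≈ 273.0 + 2062.3*I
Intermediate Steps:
(57 - 1*(-137))*√(-241 + 128) + 273 = (57 + 137)*√(-113) + 273 = 194*(I*√113) + 273 = 194*I*√113 + 273 = 273 + 194*I*√113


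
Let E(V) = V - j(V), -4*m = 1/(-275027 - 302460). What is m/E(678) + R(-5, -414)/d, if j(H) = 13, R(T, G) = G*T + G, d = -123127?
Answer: -2543807012393/189137283318340 ≈ -0.013450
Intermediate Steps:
R(T, G) = G + G*T
m = 1/2309948 (m = -1/(4*(-275027 - 302460)) = -¼/(-577487) = -¼*(-1/577487) = 1/2309948 ≈ 4.3291e-7)
E(V) = -13 + V (E(V) = V - 1*13 = V - 13 = -13 + V)
m/E(678) + R(-5, -414)/d = 1/(2309948*(-13 + 678)) - 414*(1 - 5)/(-123127) = (1/2309948)/665 - 414*(-4)*(-1/123127) = (1/2309948)*(1/665) + 1656*(-1/123127) = 1/1536115420 - 1656/123127 = -2543807012393/189137283318340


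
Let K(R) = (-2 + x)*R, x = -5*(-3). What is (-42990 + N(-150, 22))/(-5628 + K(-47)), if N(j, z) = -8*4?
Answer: 43022/6239 ≈ 6.8957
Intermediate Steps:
x = 15
K(R) = 13*R (K(R) = (-2 + 15)*R = 13*R)
N(j, z) = -32
(-42990 + N(-150, 22))/(-5628 + K(-47)) = (-42990 - 32)/(-5628 + 13*(-47)) = -43022/(-5628 - 611) = -43022/(-6239) = -43022*(-1/6239) = 43022/6239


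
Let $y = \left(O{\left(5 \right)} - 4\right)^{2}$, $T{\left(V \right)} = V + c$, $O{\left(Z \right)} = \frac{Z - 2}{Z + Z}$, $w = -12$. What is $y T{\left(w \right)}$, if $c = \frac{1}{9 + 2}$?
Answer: $- \frac{179339}{1100} \approx -163.04$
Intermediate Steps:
$O{\left(Z \right)} = \frac{-2 + Z}{2 Z}$
$c = \frac{1}{11} \approx 0.090909$
$T{\left(V \right)} = \frac{1}{11} + V$ ($T{\left(V \right)} = V + \frac{1}{11} = \frac{1}{11} + V$)
$y = \frac{1369}{100}$ ($y = \left(\frac{-2 + 5}{2 \cdot 5} - 4\right)^{2} = \left(\frac{1}{2} \cdot \frac{1}{5} \cdot 3 - 4\right)^{2} = \left(\frac{3}{10} - 4\right)^{2} = \left(- \frac{37}{10}\right)^{2} = \frac{1369}{100} \approx 13.69$)
$y T{\left(w \right)} = \frac{1369 \left(\frac{1}{11} - 12\right)}{100} = \frac{1369}{100} \left(- \frac{131}{11}\right) = - \frac{179339}{1100}$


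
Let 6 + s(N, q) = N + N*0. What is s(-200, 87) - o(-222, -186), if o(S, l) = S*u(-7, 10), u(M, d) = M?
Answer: -1760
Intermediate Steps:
s(N, q) = -6 + N (s(N, q) = -6 + (N + N*0) = -6 + (N + 0) = -6 + N)
o(S, l) = -7*S (o(S, l) = S*(-7) = -7*S)
s(-200, 87) - o(-222, -186) = (-6 - 200) - (-7)*(-222) = -206 - 1*1554 = -206 - 1554 = -1760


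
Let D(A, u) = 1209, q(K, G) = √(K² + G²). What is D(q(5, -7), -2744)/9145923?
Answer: 403/3048641 ≈ 0.00013219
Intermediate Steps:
q(K, G) = √(G² + K²)
D(q(5, -7), -2744)/9145923 = 1209/9145923 = 1209*(1/9145923) = 403/3048641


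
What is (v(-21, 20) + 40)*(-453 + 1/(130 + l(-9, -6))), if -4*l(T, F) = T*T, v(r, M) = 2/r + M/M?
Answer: -24403331/1317 ≈ -18530.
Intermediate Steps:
v(r, M) = 1 + 2/r (v(r, M) = 2/r + 1 = 1 + 2/r)
l(T, F) = -T²/4 (l(T, F) = -T*T/4 = -T²/4)
(v(-21, 20) + 40)*(-453 + 1/(130 + l(-9, -6))) = ((2 - 21)/(-21) + 40)*(-453 + 1/(130 - ¼*(-9)²)) = (-1/21*(-19) + 40)*(-453 + 1/(130 - ¼*81)) = (19/21 + 40)*(-453 + 1/(130 - 81/4)) = 859*(-453 + 1/(439/4))/21 = 859*(-453 + 4/439)/21 = (859/21)*(-198863/439) = -24403331/1317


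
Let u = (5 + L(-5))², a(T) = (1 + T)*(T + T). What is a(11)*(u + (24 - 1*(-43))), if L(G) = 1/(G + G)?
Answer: 600666/25 ≈ 24027.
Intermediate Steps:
a(T) = 2*T*(1 + T) (a(T) = (1 + T)*(2*T) = 2*T*(1 + T))
L(G) = 1/(2*G)
u = 2401/100 (u = (5 + (½)/(-5))² = (5 + (½)*(-⅕))² = (5 - ⅒)² = (49/10)² = 2401/100 ≈ 24.010)
a(11)*(u + (24 - 1*(-43))) = (2*11*(1 + 11))*(2401/100 + (24 - 1*(-43))) = (2*11*12)*(2401/100 + (24 + 43)) = 264*(2401/100 + 67) = 264*(9101/100) = 600666/25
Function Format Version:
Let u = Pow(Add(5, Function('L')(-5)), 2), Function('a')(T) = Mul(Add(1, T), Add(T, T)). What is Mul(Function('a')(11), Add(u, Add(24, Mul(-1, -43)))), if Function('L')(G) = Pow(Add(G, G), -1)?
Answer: Rational(600666, 25) ≈ 24027.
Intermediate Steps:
Function('a')(T) = Mul(2, T, Add(1, T)) (Function('a')(T) = Mul(Add(1, T), Mul(2, T)) = Mul(2, T, Add(1, T)))
Function('L')(G) = Mul(Rational(1, 2), Pow(G, -1)) (Function('L')(G) = Pow(Mul(2, G), -1) = Mul(Rational(1, 2), Pow(G, -1)))
u = Rational(2401, 100) (u = Pow(Add(5, Mul(Rational(1, 2), Pow(-5, -1))), 2) = Pow(Add(5, Mul(Rational(1, 2), Rational(-1, 5))), 2) = Pow(Add(5, Rational(-1, 10)), 2) = Pow(Rational(49, 10), 2) = Rational(2401, 100) ≈ 24.010)
Mul(Function('a')(11), Add(u, Add(24, Mul(-1, -43)))) = Mul(Mul(2, 11, Add(1, 11)), Add(Rational(2401, 100), Add(24, Mul(-1, -43)))) = Mul(Mul(2, 11, 12), Add(Rational(2401, 100), Add(24, 43))) = Mul(264, Add(Rational(2401, 100), 67)) = Mul(264, Rational(9101, 100)) = Rational(600666, 25)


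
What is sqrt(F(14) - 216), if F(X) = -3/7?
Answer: I*sqrt(10605)/7 ≈ 14.712*I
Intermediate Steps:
F(X) = -3/7 (F(X) = -3*1/7 = -3/7)
sqrt(F(14) - 216) = sqrt(-3/7 - 216) = sqrt(-1515/7) = I*sqrt(10605)/7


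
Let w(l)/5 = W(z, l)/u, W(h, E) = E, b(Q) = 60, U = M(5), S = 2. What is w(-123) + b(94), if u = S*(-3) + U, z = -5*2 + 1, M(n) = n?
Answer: 675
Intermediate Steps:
U = 5
z = -9 (z = -10 + 1 = -9)
u = -1 (u = 2*(-3) + 5 = -6 + 5 = -1)
w(l) = -5*l (w(l) = 5*(l/(-1)) = 5*(l*(-1)) = 5*(-l) = -5*l)
w(-123) + b(94) = -5*(-123) + 60 = 615 + 60 = 675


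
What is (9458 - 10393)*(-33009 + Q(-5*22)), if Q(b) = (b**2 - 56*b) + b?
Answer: 13893165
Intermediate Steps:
Q(b) = b**2 - 55*b
(9458 - 10393)*(-33009 + Q(-5*22)) = (9458 - 10393)*(-33009 + (-5*22)*(-55 - 5*22)) = -935*(-33009 - 110*(-55 - 110)) = -935*(-33009 - 110*(-165)) = -935*(-33009 + 18150) = -935*(-14859) = 13893165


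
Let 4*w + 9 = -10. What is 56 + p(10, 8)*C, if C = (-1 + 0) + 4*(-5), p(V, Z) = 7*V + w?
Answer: -5257/4 ≈ -1314.3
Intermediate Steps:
w = -19/4 (w = -9/4 + (1/4)*(-10) = -9/4 - 5/2 = -19/4 ≈ -4.7500)
p(V, Z) = -19/4 + 7*V (p(V, Z) = 7*V - 19/4 = -19/4 + 7*V)
C = -21 (C = -1 - 20 = -21)
56 + p(10, 8)*C = 56 + (-19/4 + 7*10)*(-21) = 56 + (-19/4 + 70)*(-21) = 56 + (261/4)*(-21) = 56 - 5481/4 = -5257/4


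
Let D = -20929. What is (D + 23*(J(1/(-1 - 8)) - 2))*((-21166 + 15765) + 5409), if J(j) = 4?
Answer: -167064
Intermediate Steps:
(D + 23*(J(1/(-1 - 8)) - 2))*((-21166 + 15765) + 5409) = (-20929 + 23*(4 - 2))*((-21166 + 15765) + 5409) = (-20929 + 23*2)*(-5401 + 5409) = (-20929 + 46)*8 = -20883*8 = -167064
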